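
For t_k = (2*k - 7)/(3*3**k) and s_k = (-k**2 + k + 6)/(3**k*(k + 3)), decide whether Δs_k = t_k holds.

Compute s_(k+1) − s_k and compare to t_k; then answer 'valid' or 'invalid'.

s_(k+1) = (-k**2 - k + 6)/(3*3**k*(k + 4))
s_(k+1) − s_k = (2*k**3 + 5*k**2 - 27*k - 54)/(3*3**k*(k**2 + 7*k + 12))
(s_(k+1) − s_k) − t_k = 2*3**(-k - 1)*(-k**2 - k + 15)/(k**2 + 7*k + 12)

Invalid: residual 2*3**(-k - 1)*(-k**2 - k + 15)/(k**2 + 7*k + 12) ≠ 0.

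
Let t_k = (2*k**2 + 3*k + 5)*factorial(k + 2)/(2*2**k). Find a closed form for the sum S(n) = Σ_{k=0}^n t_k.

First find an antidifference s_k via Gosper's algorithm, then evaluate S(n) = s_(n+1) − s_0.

S(n) = 2 + n*factorial(n + 3)/2**n + factorial(n + 3)/(2*2**n)

Step 1: r(k) = (k + 3)*(3*k + 2*(k + 1)**2 + 8)/(2*(2*k**2 + 3*k + 5)).
So A=k/2 + 3/2 and B=1, with C=k**2 + 3*k/2 + 5/2.
Key eq: (k/2 + 3/2)·f(k+1) = (1)·f(k) + (k**2 + 3*k/2 + 5/2).
From deg A=1, deg B=0, deg C=2: d=1.
Solve for f: f(k) = 2*k - 1 (degree 1 ≤ 1).
Certificate R = B(k−1)f/C = 2*(2*k - 1)/(2*k**2 + 3*k + 5) gives s_k = (2*k - 1)*factorial(k + 2)/2**k.
s_(k+1) − s_k = (2*k**2 + 3*k + 5)*factorial(k + 2)/(2*2**k) = t_k.
s_(n+1) = 2**(-n - 1)*(2*n + 1)*factorial(n + 3) and s_(0) = -2, so S(n) = 2 + n*factorial(n + 3)/2**n + factorial(n + 3)/(2*2**n).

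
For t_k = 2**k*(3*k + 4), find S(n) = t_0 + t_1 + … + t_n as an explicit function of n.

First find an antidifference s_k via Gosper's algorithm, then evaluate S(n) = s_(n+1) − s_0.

S(n) = 6*2**n*n + 2*2**n + 2

The ratio is 2*(3*k + 7)/(3*k + 4).
Gosper form: A/B · C(k+1)/C(k) with A=2, B=1, C=k + 4/3.
Set up (2)·f(k+1) − (1)·f(k) − (k + 4/3) = 0.
From deg A=0, deg B=0, deg C=1: d=1.
Solving with deg f ≤ 1: f(k) = (3*k - 2)/3.
Certificate R = B(k−1)f/C = (3*k - 2)/(3*k + 4) gives s_k = 2**k*(3*k - 2).
Check: Δs_k = 2**k*(3*k + 4). ✓
s_(n+1) = 2**(n + 1)*(3*n + 1) and s_(0) = -2, so S(n) = 6*2**n*n + 2*2**n + 2.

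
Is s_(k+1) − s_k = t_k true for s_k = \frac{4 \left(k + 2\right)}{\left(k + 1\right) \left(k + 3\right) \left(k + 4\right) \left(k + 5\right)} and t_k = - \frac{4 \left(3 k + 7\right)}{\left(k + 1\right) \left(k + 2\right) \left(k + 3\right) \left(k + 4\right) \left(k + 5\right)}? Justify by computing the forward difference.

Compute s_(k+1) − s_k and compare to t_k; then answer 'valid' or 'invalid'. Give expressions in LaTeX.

Invalid: residual \frac{12 \left(4 k + 9\right)}{k^{6} + 21 k^{5} + 175 k^{4} + 735 k^{3} + 1624 k^{2} + 1764 k + 720} ≠ 0.

s_(k+1) = 4*(k + 3)/((k + 2)*(k + 4)*(k + 5)*(k + 6))
s_(k+1) − s_k = 4*(-3*k**2 - 13*k - 15)/(k**6 + 21*k**5 + 175*k**4 + 735*k**3 + 1624*k**2 + 1764*k + 720)
(s_(k+1) − s_k) − t_k = 12*(4*k + 9)/(k**6 + 21*k**5 + 175*k**4 + 735*k**3 + 1624*k**2 + 1764*k + 720)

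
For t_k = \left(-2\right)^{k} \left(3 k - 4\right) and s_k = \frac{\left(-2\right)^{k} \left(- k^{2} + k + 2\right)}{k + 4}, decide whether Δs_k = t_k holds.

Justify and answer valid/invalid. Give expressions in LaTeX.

s_(k+1) = (-2)**(k + 1)*(-k**2 - k + 2)/(k + 5)
s_(k+1) − s_k = (-2)**k*(3*k**3 + 14*k**2 - 3*k - 26)/(k**2 + 9*k + 20)
(s_(k+1) − s_k) − t_k = 9*(-2)**k*(-k**2 - 3*k + 6)/(k**2 + 9*k + 20)

Invalid: residual \frac{9 \left(-2\right)^{k} \left(- k^{2} - 3 k + 6\right)}{k^{2} + 9 k + 20} ≠ 0.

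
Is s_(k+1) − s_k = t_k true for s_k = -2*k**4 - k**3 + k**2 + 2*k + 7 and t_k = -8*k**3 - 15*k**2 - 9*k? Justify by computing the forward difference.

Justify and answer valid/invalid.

s_(k+1) = -2*k**4 - 9*k**3 - 14*k**2 - 7*k + 7
s_(k+1) − s_k = k*(-8*k**2 - 15*k - 9)
(s_(k+1) − s_k) − t_k = 0

valid; difference matches t_k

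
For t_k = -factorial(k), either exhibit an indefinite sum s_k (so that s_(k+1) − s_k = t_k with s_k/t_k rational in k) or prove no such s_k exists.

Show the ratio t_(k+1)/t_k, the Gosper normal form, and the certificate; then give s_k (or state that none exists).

no hypergeometric antidifference exists

r(k) = k + 1 after simplifying.
Normal form (A,B,C) = (k + 1, 1, 1).
Need (k + 1)·f(k+1) − (1)·f(k) = 1.
d = -1 from the (1,0,0) case.
Bound -1 < 0, so the key equation has no polynomial solution.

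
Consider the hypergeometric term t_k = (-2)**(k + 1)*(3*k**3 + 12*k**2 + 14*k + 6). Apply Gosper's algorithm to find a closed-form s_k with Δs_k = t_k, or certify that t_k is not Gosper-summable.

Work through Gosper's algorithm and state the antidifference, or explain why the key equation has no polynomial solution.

Step 1: r(k) = 2*(-3*k**3 - 21*k**2 - 47*k - 35)/(3*k**3 + 12*k**2 + 14*k + 6).
So A=-2 and B=1, with C=k**3 + 4*k**2 + 14*k/3 + 2.
Solve (-2)·f(k+1) − (1)·f(k) = k**3 + 4*k**2 + 14*k/3 + 2.
deg f ≤ 3 (via 0,0,3).
Coefficient equations give f(k) = -k**2*(k + 2)/3.
Certificate R = B(k−1)f/C = -k**2*(k + 2)/(3*k**3 + 12*k**2 + 14*k + 6) gives s_k = 2*(-2)**k*k**2*(k + 2).
Verify: (-2)**(k + 1)*(3*k**3 + 12*k**2 + 14*k + 6) matches t_k.

s_k = 2*(-2)**k*k**2*(k + 2)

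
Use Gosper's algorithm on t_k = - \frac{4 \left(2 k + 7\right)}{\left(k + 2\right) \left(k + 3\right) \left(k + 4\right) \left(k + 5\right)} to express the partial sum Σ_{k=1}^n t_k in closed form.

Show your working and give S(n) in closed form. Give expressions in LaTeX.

S(n) = \frac{4 n \left(- n - 8\right)}{15 \left(n^{2} + 8 n + 15\right)}

t_(k+1)/t_k = (k + 2)*(2*k + 9)/((k + 6)*(2*k + 7)).
Normal form (A,B,C) = (k + 2, k + 6, k + 7/2).
Need (k + 2)·f(k+1) − (k + 5)·f(k) = k + 7/2.
Bound: deg f ≤ 3.
Solving with deg f ≤ 3: f(k) = k*(k + 3)*(k + 6)/16.
Get s_k = R·t_k = k*(-k - 6)/(2*(k**2 + 6*k + 8)) with R(k) = B(k−1)f(k)/C(k) = k*(k + 3)*(k + 5)*(k + 6)/(8*(2*k + 7)).
s_(k+1) − s_k = 4*(-2*k - 7)/(k**4 + 14*k**3 + 71*k**2 + 154*k + 120) = t_k.
Evaluate: s_(n+1) = (-n**2 - 8*n - 7)/(2*(n**2 + 8*n + 15)); subtract s_(1) = -7/30 ⇒ S(n) = 4*n*(-n - 8)/(15*(n**2 + 8*n + 15)).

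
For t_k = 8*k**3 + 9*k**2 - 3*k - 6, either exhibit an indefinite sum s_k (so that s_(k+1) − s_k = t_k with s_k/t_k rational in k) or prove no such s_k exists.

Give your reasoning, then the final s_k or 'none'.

The ratio is (8*k**3 + 33*k**2 + 39*k + 8)/(8*k**3 + 9*k**2 - 3*k - 6).
Factor: A=1; B=1; C=k**3 + 9*k**2/8 - 3*k/8 - 3/4.
Need (1)·f(k+1) − (1)·f(k) = k**3 + 9*k**2/8 - 3*k/8 - 3/4.
From deg A=0, deg B=0, deg C=3: d=4.
Solve for f: f(k) = k*(2*k**3 - k**2 - 4*k - 3)/8 (degree 4 ≤ 4).
So s_k = (B(k−1)f/C)·t_k = (k*(2*k**3 - k**2 - 4*k - 3)/(8*k**3 + 9*k**2 - 3*k - 6))·t_k = k*(2*k**3 - k**2 - 4*k - 3).
s_(k+1) − s_k = 8*k**3 + 9*k**2 - 3*k - 6 = t_k.

s_k = k*(2*k**3 - k**2 - 4*k - 3)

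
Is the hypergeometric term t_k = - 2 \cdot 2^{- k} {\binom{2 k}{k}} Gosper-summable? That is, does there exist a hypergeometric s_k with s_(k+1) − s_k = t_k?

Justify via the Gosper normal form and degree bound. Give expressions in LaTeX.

Compute t_(k+1)/t_k: get (2*k + 1)/(k + 1).
A = 2*k + 1, B = k + 1, C = 1.
Set up (2*k + 1)·f(k+1) − (k)·f(k) − (1) = 0.
Bound: deg f ≤ -1.
d = -1 < 0 ⇒ no nonzero polynomial f; not summable.

No — negative degree bound, so no certificate f.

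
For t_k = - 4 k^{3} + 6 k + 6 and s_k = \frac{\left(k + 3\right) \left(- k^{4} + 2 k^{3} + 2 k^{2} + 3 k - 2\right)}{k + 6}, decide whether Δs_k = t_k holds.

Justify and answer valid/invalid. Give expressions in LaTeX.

Invalid: residual \frac{3 \left(3 k^{4} + 26 k^{3} - 4 k^{2} - 39 k - 38\right)}{k^{2} + 13 k + 42} ≠ 0.

s_(k+1) = (-k**5 - 6*k**4 - 6*k**3 + 17*k**2 + 40*k + 16)/(k + 7)
s_(k+1) − s_k = (-4*k**5 - 43*k**4 - 84*k**3 + 72*k**2 + 213*k + 138)/(k**2 + 13*k + 42)
(s_(k+1) − s_k) − t_k = 3*(3*k**4 + 26*k**3 - 4*k**2 - 39*k - 38)/(k**2 + 13*k + 42)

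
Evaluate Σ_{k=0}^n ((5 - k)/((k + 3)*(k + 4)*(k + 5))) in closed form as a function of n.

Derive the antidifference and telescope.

Compute t_(k+1)/t_k: get (k - 4)*(k + 3)/((k - 5)*(k + 6)).
A = k + 3, B = k + 6, C = k - 5.
Key eq: (k + 3)·f(k+1) = (k + 5)·f(k) + (k - 5).
Bound: deg f ≤ 2.
A polynomial solution: f(k) = -k*(k + 19)/12.
R(k) = B(k−1)·f(k)/C(k) = -k*(k + 5)*(k + 19)/(12*(k - 5)); s_k = R·t_k = k*(k + 19)/(12*(k + 3)*(k + 4)).
Verify: (5 - k)/(k**3 + 12*k**2 + 47*k + 60) matches t_k.
Σ_(k=0)^n t_k = s_(n+1) − s_(0) = ((n**2 + 21*n + 20)/(12*(n**2 + 9*n + 20))) − (0), i.e. (n**2 + 21*n + 20)/(12*(n**2 + 9*n + 20)).

S(n) = (n**2 + 21*n + 20)/(12*(n**2 + 9*n + 20))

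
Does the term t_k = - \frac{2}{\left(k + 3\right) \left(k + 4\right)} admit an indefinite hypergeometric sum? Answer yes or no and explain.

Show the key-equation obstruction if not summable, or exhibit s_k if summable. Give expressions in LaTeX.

Compute t_(k+1)/t_k: get (k + 3)/(k + 5).
A = k + 3, B = k + 5, C = 1.
f must satisfy (k + 3)·f(k+1) − (k + 4)·f(k) = 1.
Degrees (1,1,0) ⇒ d ≤ 1.
Solving with deg f ≤ 1: f(k) = k/3.
Get s_k = R·t_k = -2*k/(3*k + 9) with R(k) = B(k−1)f(k)/C(k) = k*(k + 4)/3.
Δs = -2/(k**2 + 7*k + 12), as required.

Yes. s_k = - \frac{2 k}{3 k + 9}.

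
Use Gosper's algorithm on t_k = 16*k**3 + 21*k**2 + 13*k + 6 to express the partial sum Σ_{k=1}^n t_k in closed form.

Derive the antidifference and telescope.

S(n) = n*(4*n**3 + 15*n**2 + 21*n + 16)

t_(k+1)/t_k = (16*k**3 + 69*k**2 + 103*k + 56)/(16*k**3 + 21*k**2 + 13*k + 6).
A = 1, B = 1, C = k**3 + 21*k**2/16 + 13*k/16 + 3/8.
Solve (1)·f(k+1) − (1)·f(k) = k**3 + 21*k**2/16 + 13*k/16 + 3/8.
Degrees (0,0,3) ⇒ d ≤ 4.
Solving with deg f ≤ 4: f(k) = k*(4*k**3 - k**2 + 3)/16.
Get s_k = R·t_k = k*(4*k**3 - k**2 + 3) with R(k) = B(k−1)f(k)/C(k) = k*(4*k**3 - k**2 + 3)/(16*k**3 + 21*k**2 + 13*k + 6).
s_(k+1) − s_k = 16*k**3 + 21*k**2 + 13*k + 6 = t_k.
Telescope: S(n) = s_(n+1) − s_(1) = 4*n**4 + 15*n**3 + 21*n**2 + 16*n + 6 − (6) = n*(4*n**3 + 15*n**2 + 21*n + 16).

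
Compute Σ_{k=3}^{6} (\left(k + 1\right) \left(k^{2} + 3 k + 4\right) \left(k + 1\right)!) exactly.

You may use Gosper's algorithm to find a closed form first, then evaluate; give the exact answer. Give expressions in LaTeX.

The ratio is (k + 2)**2*(3*k + (k + 1)**2 + 7)/((k + 1)*(k**2 + 3*k + 4)).
Gosper form: A/B · C(k+1)/C(k) with A=k + 2, B=1, C=k**3 + 4*k**2 + 7*k + 4.
Set up (k + 2)·f(k+1) − (1)·f(k) − (k**3 + 4*k**2 + 7*k + 4) = 0.
Degrees (1,0,3) ⇒ d ≤ 2.
A polynomial solution: f(k) = k*(k + 1).
R(k) = B(k−1)·f(k)/C(k) = k/(k**2 + 3*k + 4); s_k = R·t_k = k*(k + 1)*factorial(k + 1).
Check: Δs_k = (k + 1)*(k**2 + 3*k + 4)*factorial(k + 1). ✓
Sum = s_(7) − s_(3); s_(7) = 2257920, s_(3) = 288 ⇒ 2257632.

Σ = 2257632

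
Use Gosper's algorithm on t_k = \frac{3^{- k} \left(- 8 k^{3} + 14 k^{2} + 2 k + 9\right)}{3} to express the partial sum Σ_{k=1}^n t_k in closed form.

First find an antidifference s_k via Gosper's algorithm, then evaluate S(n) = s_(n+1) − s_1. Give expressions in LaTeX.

t_(k+1)/t_k = (8*k**3 + 10*k**2 - 6*k - 17)/(3*(8*k**3 - 14*k**2 - 2*k - 9)).
So A=1/3 and B=1, with C=k**3 - 7*k**2/4 - k/4 - 9/8.
Solve (1/3)·f(k+1) − (1)·f(k) = k**3 - 7*k**2/4 - k/4 - 9/8.
From deg A=0, deg B=0, deg C=3: d=3.
Match coefficients ⇒ f(k) = -3*(4*k - 1)*(k**2 + 1)/8.
Get s_k = R·t_k = (4*k**3 - k**2 + 4*k - 1)/3**k with R(k) = B(k−1)f(k)/C(k) = -3*(4*k - 1)*(k**2 + 1)/(8*k**3 - 14*k**2 - 2*k - 9).
s_(k+1) − s_k = (-8*k**3 + 14*k**2 + 2*k + 9)/(3*3**k) = t_k.
s_(n+1) = 3**(-n - 1)*(4*n**3 + 11*n**2 + 14*n + 6) and s_(1) = 2, so S(n) = (-6*3**n + 4*n**3 + 11*n**2 + 14*n + 6)/(3*3**n).

S(n) = \frac{3^{- n} \left(- 6 \cdot 3^{n} + 4 n^{3} + 11 n^{2} + 14 n + 6\right)}{3}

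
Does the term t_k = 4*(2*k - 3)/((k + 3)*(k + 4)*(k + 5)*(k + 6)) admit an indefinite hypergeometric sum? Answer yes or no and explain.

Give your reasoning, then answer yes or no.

Yes. s_k = -4*k/((k + 3)*(k + 4)*(k + 5)).

Compute t_(k+1)/t_k: get (k + 3)*(2*k - 1)/((k + 7)*(2*k - 3)).
Gosper form: A/B · C(k+1)/C(k) with A=k + 3, B=k + 7, C=k - 3/2.
Solve (k + 3)·f(k+1) − (k + 6)·f(k) = k - 3/2.
Bound: deg f ≤ 3.
Match coefficients ⇒ f(k) = -k/2.
So s_k = (B(k−1)f/C)·t_k = (-k*(k + 6)/(2*k - 3))·t_k = -4*k/((k + 3)*(k + 4)*(k + 5)).
s_(k+1) − s_k = 4*(2*k - 3)/(k**4 + 18*k**3 + 119*k**2 + 342*k + 360) = t_k.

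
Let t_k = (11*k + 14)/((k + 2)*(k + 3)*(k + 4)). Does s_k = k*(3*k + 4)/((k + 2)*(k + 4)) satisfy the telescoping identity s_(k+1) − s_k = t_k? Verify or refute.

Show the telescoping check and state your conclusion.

Invalid: residual (3*k**2 - 7*k - 14)/(k**4 + 14*k**3 + 71*k**2 + 154*k + 120) ≠ 0.

s_(k+1) = (k + 1)*(3*k + 7)/((k + 3)*(k + 5))
s_(k+1) − s_k = 2*(7*k**2 + 31*k + 28)/(k**4 + 14*k**3 + 71*k**2 + 154*k + 120)
(s_(k+1) − s_k) − t_k = (3*k**2 - 7*k - 14)/(k**4 + 14*k**3 + 71*k**2 + 154*k + 120)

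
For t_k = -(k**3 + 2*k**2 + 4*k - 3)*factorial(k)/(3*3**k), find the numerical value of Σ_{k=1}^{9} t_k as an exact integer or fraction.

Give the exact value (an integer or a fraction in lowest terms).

Σ = -1836314/243

The ratio is (k**4 + 6*k**3 + 16*k**2 + 15*k + 4)/(3*(k**3 + 2*k**2 + 4*k - 3)).
Take A(k)=k/3 + 1/3, B(k)=1, C(k)=k**3 + 2*k**2 + 4*k - 3.
Solve (k/3 + 1/3)·f(k+1) − (1)·f(k) = k**3 + 2*k**2 + 4*k - 3.
From deg A=1, deg B=0, deg C=3: d=2.
A polynomial solution: f(k) = 3*(k**2 + 2*k + 3).
Certificate R = B(k−1)f/C = 3*(k**2 + 2*k + 3)/(k**3 + 2*k**2 + 4*k - 3) gives s_k = -(k**2 + 2*k + 3)*factorial(k)/3**k.
Check: Δs_k = -(k**3 + 2*k**2 + 4*k - 3)*factorial(k)/(3*3**k). ✓
Σ_(k=1)^(9) t_k = s_(10) − s_(1) = -1836800/243 − (-2) = -1836314/243.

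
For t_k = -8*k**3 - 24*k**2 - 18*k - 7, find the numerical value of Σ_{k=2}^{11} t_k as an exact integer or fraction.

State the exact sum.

Σ = -48200

Step 1: r(k) = (8*k**3 + 48*k**2 + 90*k + 57)/(8*k**3 + 24*k**2 + 18*k + 7).
Gosper form: A/B · C(k+1)/C(k) with A=1, B=1, C=k**3 + 3*k**2 + 9*k/4 + 7/8.
Set up (1)·f(k+1) − (1)·f(k) − (k**3 + 3*k**2 + 9*k/4 + 7/8) = 0.
Bound: deg f ≤ 4.
Match coefficients ⇒ f(k) = k*(2*k**3 + 4*k**2 - k + 2)/8.
So s_k = (B(k−1)f/C)·t_k = (k*(2*k**3 + 4*k**2 - k + 2)/(8*k**3 + 24*k**2 + 18*k + 7))·t_k = k*(-2*k**3 - 4*k**2 + k - 2).
Check: Δs_k = -8*k**3 - 24*k**2 - 18*k - 7. ✓
Σ_(k=2)^(11) t_k = s_(12) − s_(2) = -48264 − (-64) = -48200.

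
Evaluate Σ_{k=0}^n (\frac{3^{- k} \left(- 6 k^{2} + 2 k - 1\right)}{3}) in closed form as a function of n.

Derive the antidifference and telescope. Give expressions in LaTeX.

The ratio is (6*k**2 + 10*k + 5)/(3*(6*k**2 - 2*k + 1)).
Take A(k)=1/3, B(k)=1, C(k)=k**2 - k/3 + 1/6.
Key eq: (1/3)·f(k+1) = (1)·f(k) + (k**2 - k/3 + 1/6).
Bound: deg f ≤ 2.
Match coefficients ⇒ f(k) = -(3*k**2 + 2*k + 3)/2.
Then R = B(k−1)f/C = -3*(3*k**2 + 2*k + 3)/(6*k**2 - 2*k + 1), so s_k = R(k)·t_k = (3*k**2 + 2*k + 3)/3**k.
Check: Δs_k = (-6*k**2 + 2*k - 1)/(3*3**k). ✓
Σ_(k=0)^n t_k = s_(n+1) − s_(0) = (3**(-n - 1)*(3*n**2 + 8*n + 8)) − (3), i.e. 3**(-n - 1)*(-3**(n + 2) + 3*n**2 + 8*n + 8).

S(n) = 3^{- n - 1} \left(- 3^{n + 2} + 3 n^{2} + 8 n + 8\right)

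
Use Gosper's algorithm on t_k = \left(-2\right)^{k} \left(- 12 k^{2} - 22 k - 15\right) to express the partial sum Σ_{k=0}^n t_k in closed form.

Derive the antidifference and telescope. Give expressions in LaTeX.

t_(k+1)/t_k = 2*(-12*k**2 - 46*k - 49)/(12*k**2 + 22*k + 15).
So A=-2 and B=1, with C=k**2 + 11*k/6 + 5/4.
f must satisfy (-2)·f(k+1) − (1)·f(k) = k**2 + 11*k/6 + 5/4.
From deg A=0, deg B=0, deg C=2: d=2.
Solving with deg f ≤ 2: f(k) = -(4*k**2 + 2*k + 1)/12.
Then R = B(k−1)f/C = -(4*k**2 + 2*k + 1)/(12*k**2 + 22*k + 15), so s_k = R(k)·t_k = (-2)**k*(4*k**2 + 2*k + 1).
Δs = (-2)**k*(-12*k**2 - 22*k - 15), as required.
Evaluate: s_(n+1) = (-2)**(n + 1)*(4*n**2 + 10*n + 7); subtract s_(0) = 1 ⇒ S(n) = -8*(-2)**n*n**2 - 20*(-2)**n*n - 14*(-2)**n - 1.

S(n) = - 8 \left(-2\right)^{n} n^{2} - 20 \left(-2\right)^{n} n - 14 \left(-2\right)^{n} - 1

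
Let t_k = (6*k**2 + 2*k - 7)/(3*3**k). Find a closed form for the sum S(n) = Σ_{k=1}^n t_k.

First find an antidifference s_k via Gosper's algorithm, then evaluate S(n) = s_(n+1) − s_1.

S(n) = 3**(-n - 1)*(7*3**n - 3*n**2 - 10*n - 7)

Step 1: r(k) = (6*k**2 + 14*k + 1)/(3*(6*k**2 + 2*k - 7)).
A = 1/3, B = 1, C = k**2 + k/3 - 7/6.
Set up (1/3)·f(k+1) − (1)·f(k) − (k**2 + k/3 - 7/6) = 0.
Bound: deg f ≤ 2.
A polynomial solution: f(k) = -k*(3*k + 4)/2.
R(k) = B(k−1)·f(k)/C(k) = -3*k*(3*k + 4)/(6*k**2 + 2*k - 7); s_k = R·t_k = k*(-3*k - 4)/3**k.
Check: Δs_k = (6*k**2 + 2*k - 7)/(3*3**k). ✓
s_(n+1) = 3**(-n - 1)*(-3*n**2 - 10*n - 7) and s_(1) = -7/3, so S(n) = 3**(-n - 1)*(7*3**n - 3*n**2 - 10*n - 7).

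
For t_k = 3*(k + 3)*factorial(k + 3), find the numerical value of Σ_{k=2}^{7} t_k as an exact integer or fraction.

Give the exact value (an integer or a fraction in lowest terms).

Σ = 119750040

Compute t_(k+1)/t_k: get (k + 4)**2/(k + 3).
Factor: A=k + 4; B=1; C=k + 3.
Need (k + 4)·f(k+1) − (1)·f(k) = k + 3.
Degrees (1,0,1) ⇒ d ≤ 0.
Coefficient equations give f(k) = 1.
Certificate R = B(k−1)f/C = 1/(k + 3) gives s_k = 3*factorial(k + 3).
Verify: 3*(k + 3)*factorial(k + 3) matches t_k.
Telescoping: Σ = s_(8) − s_(2) = 119750400 − (360) = 119750040.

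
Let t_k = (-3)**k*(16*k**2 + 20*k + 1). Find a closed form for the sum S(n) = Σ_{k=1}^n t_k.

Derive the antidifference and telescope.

S(n) = 12*(-3)**n*n**2 + 21*(-3)**n*n + 3*(-3)**n - 3

The ratio is 3*(-16*k**2 - 52*k - 37)/(16*k**2 + 20*k + 1).
Normal form (A,B,C) = (-3, 1, k**2 + 5*k/4 + 1/16).
f must satisfy (-3)·f(k+1) − (1)·f(k) = k**2 + 5*k/4 + 1/16.
Bound: deg f ≤ 2.
Solve for f: f(k) = -(4*k**2 - k - 2)/16 (degree 2 ≤ 2).
So s_k = (B(k−1)f/C)·t_k = (-(4*k**2 - k - 2)/(16*k**2 + 20*k + 1))·t_k = (-3)**k*(-4*k**2 + k + 2).
Check: Δs_k = (-3)**k*(16*k**2 + 20*k + 1). ✓
Σ_(k=1)^n t_k = s_(n+1) − s_(1) = (3*(-3)**n*(4*n**2 + 7*n + 1)) − (3), i.e. 12*(-3)**n*n**2 + 21*(-3)**n*n + 3*(-3)**n - 3.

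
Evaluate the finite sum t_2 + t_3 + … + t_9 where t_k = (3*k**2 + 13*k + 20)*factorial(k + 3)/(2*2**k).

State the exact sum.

Σ = 206756250

The ratio is (k + 4)*(13*k + 3*(k + 1)**2 + 33)/(2*(3*k**2 + 13*k + 20)).
A = k/2 + 2, B = 1, C = k**2 + 13*k/3 + 20/3.
Set up (k/2 + 2)·f(k+1) − (1)·f(k) − (k**2 + 13*k/3 + 20/3) = 0.
Degrees (1,0,2) ⇒ d ≤ 1.
A polynomial solution: f(k) = 2*(3*k + 4)/3.
Certificate R = B(k−1)f/C = 2*(3*k + 4)/(3*k**2 + 13*k + 20) gives s_k = (3*k + 4)*factorial(k + 3)/2**k.
Verify: (3*k**2 + 13*k + 20)*factorial(k + 3)/(2*2**k) matches t_k.
Σ_(k=2)^(9) t_k = s_(10) − s_(2) = 206756550 − (300) = 206756250.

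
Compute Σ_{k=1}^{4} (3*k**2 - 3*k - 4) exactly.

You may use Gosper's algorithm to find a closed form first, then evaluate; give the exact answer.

r(k) = (3*k**2 + 3*k - 4)/(3*k**2 - 3*k - 4) after simplifying.
Take A(k)=1, B(k)=1, C(k)=k**2 - k - 4/3.
Key eq: (1)·f(k+1) = (1)·f(k) + (k**2 - k - 4/3).
Bound: deg f ≤ 3.
Coefficient equations give f(k) = k*(k**2 - 3*k - 2)/3.
Certificate R = B(k−1)f/C = k*(k**2 - 3*k - 2)/(3*k**2 - 3*k - 4) gives s_k = k*(k**2 - 3*k - 2).
s_(k+1) − s_k = 3*k**2 - 3*k - 4 = t_k.
Σ_(k=1)^(4) t_k = s_(5) − s_(1) = 40 − (-4) = 44.

Σ = 44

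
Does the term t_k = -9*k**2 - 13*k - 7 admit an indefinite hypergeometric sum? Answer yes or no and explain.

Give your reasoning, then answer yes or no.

t_(k+1)/t_k = (9*k**2 + 31*k + 29)/(9*k**2 + 13*k + 7).
Take A(k)=1, B(k)=1, C(k)=k**2 + 13*k/9 + 7/9.
f must satisfy (1)·f(k+1) − (1)·f(k) = k**2 + 13*k/9 + 7/9.
Bound: deg f ≤ 3.
Match coefficients ⇒ f(k) = k*(3*k**2 + 2*k + 2)/9.
Then R = B(k−1)f/C = k*(3*k**2 + 2*k + 2)/(9*k**2 + 13*k + 7), so s_k = R(k)·t_k = k*(-3*k**2 - 2*k - 2).
s_(k+1) − s_k = -9*k**2 - 13*k - 7 = t_k.

Yes. s_k = k*(-3*k**2 - 2*k - 2).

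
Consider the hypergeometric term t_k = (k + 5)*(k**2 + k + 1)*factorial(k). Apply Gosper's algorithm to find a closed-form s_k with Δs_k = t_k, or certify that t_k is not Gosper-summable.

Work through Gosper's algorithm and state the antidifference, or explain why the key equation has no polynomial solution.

r(k) = (k + 1)*(k + 6)*(k + (k + 1)**2 + 2)/((k + 5)*(k**2 + k + 1)) after simplifying.
Take A(k)=k + 1, B(k)=1, C(k)=k**3 + 6*k**2 + 6*k + 5.
Solve (k + 1)·f(k+1) − (1)·f(k) = k**3 + 6*k**2 + 6*k + 5.
Degrees (1,0,3) ⇒ d ≤ 2.
Solving with deg f ≤ 2: f(k) = k**2 + 4*k - 1.
R(k) = B(k−1)·f(k)/C(k) = (k**2 + 4*k - 1)/((k + 5)*(k**2 + k + 1)); s_k = R·t_k = (k**2 + 4*k - 1)*factorial(k).
s_(k+1) − s_k = (k + 5)*(k**2 + k + 1)*factorial(k) = t_k.

s_k = (k**2 + 4*k - 1)*factorial(k)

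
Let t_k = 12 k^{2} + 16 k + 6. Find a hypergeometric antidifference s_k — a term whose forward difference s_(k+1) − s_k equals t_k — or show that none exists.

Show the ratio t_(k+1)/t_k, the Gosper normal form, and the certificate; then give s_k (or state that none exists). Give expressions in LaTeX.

s_k = k^{2} \left(4 k + 2\right)

The ratio is (6*k**2 + 20*k + 17)/(6*k**2 + 8*k + 3).
A = 1, B = 1, C = k**2 + 4*k/3 + 1/2.
Set up (1)·f(k+1) − (1)·f(k) − (k**2 + 4*k/3 + 1/2) = 0.
deg f ≤ 3 (via 0,0,2).
Coefficient equations give f(k) = k**2*(2*k + 1)/6.
R(k) = B(k−1)·f(k)/C(k) = k**2*(2*k + 1)/(6*k**2 + 8*k + 3); s_k = R·t_k = k**2*(4*k + 2).
Check: Δs_k = 12*k**2 + 16*k + 6. ✓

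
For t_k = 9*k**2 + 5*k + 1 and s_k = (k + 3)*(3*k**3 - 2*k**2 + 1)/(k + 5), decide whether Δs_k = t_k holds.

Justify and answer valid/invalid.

s_(k+1) = (k + 4)*(3*(k + 1)**3 - 2*(k + 1)**2 + 1)/(k + 6)
s_(k+1) − s_k = (9*k**4 + 92*k**3 + 222*k**2 + 109*k + 22)/(k**2 + 11*k + 30)
(s_(k+1) − s_k) − t_k = 4*(-3*k**3 - 26*k**2 - 13*k - 2)/(k**2 + 11*k + 30)

Invalid: residual 4*(-3*k**3 - 26*k**2 - 13*k - 2)/(k**2 + 11*k + 30) ≠ 0.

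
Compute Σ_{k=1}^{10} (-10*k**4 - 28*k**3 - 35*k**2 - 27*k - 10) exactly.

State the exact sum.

Σ = -353090

Compute t_(k+1)/t_k: get (10*k**4 + 68*k**3 + 179*k**2 + 221*k + 110)/(10*k**4 + 28*k**3 + 35*k**2 + 27*k + 10).
So A=1 and B=1, with C=k**4 + 14*k**3/5 + 7*k**2/2 + 27*k/10 + 1.
Set up (1)·f(k+1) − (1)·f(k) − (k**4 + 14*k**3/5 + 7*k**2/2 + 27*k/10 + 1) = 0.
Degrees (0,0,4) ⇒ d ≤ 5.
A polynomial solution: f(k) = k*(k + 1)*(2*k**3 + k + 2)/10.
Then R = B(k−1)f/C = k*(2*k**3 + k + 2)/(10*k**3 + 18*k**2 + 17*k + 10), so s_k = R(k)·t_k = k*(-2*k**4 - 2*k**3 - k**2 - 3*k - 2).
Check: Δs_k = -10*k**4 - 28*k**3 - 35*k**2 - 27*k - 10. ✓
Evaluate s at k=11 and k=1: -353100 and -10; difference -353090.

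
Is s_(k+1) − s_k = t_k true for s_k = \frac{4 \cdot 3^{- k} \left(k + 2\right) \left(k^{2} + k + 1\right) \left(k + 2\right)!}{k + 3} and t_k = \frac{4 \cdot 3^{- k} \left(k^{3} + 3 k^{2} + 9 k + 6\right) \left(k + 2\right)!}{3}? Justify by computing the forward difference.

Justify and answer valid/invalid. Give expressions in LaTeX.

Invalid: residual - \frac{4 \cdot 3^{- k} \left(k^{4} + 6 k^{3} + 15 k^{2} + 30 k + 15\right) \left(k + 2\right)!}{3 \left(k + 3\right) \left(k + 4\right)} ≠ 0.

s_(k+1) = 4*(k + 3)*(k**2 + 3*k + 3)*factorial(k + 3)/(3*3**k*(k + 4))
s_(k+1) − s_k = 4*(k**5 + 9*k**4 + 36*k**3 + 90*k**2 + 120*k + 57)*factorial(k + 2)/(3*3**k*(k + 3)*(k + 4))
(s_(k+1) − s_k) − t_k = -4*(k**4 + 6*k**3 + 15*k**2 + 30*k + 15)*factorial(k + 2)/(3*3**k*(k + 3)*(k + 4))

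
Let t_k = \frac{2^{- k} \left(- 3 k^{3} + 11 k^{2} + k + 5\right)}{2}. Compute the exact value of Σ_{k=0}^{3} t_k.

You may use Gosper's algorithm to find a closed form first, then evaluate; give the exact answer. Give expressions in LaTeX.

t_(k+1)/t_k = (3*k**3/2 - k**2 - 7*k - 7)/(3*k**3 - 11*k**2 - k - 5).
Gosper form: A/B · C(k+1)/C(k) with A=1/2, B=1, C=k**3 - 11*k**2/3 - k/3 - 5/3.
Set up (1/2)·f(k+1) − (1)·f(k) − (k**3 - 11*k**2/3 - k/3 - 5/3) = 0.
Bound: deg f ≤ 3.
Solve for f: f(k) = -2*k*(3*k**2 - 2*k + 4)/3 (degree 3 ≤ 3).
Get s_k = R·t_k = k*(3*k**2 - 2*k + 4)/2**k with R(k) = B(k−1)f(k)/C(k) = -2*k*(3*k**2 - 2*k + 4)/(3*k**3 - 11*k**2 - k - 5).
s_(k+1) − s_k = (-3*k**3 + 11*k**2 + k + 5)/(2*2**k) = t_k.
Sum = s_(4) − s_(0); s_(4) = 11, s_(0) = 0 ⇒ 11.

Σ = 11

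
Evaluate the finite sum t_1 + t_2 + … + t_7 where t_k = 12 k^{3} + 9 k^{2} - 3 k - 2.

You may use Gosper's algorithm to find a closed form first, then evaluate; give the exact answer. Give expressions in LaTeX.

Step 1: r(k) = (12*k**3 + 45*k**2 + 51*k + 16)/(12*k**3 + 9*k**2 - 3*k - 2).
Factor: A=1; B=1; C=k**3 + 3*k**2/4 - k/4 - 1/6.
f must satisfy (1)·f(k+1) − (1)·f(k) = k**3 + 3*k**2/4 - k/4 - 1/6.
d = 4 from the (0,0,3) case.
Coefficient equations give f(k) = k*(3*k**3 - 3*k**2 - 3*k + 1)/12.
Then R = B(k−1)f/C = k*(3*k**3 - 3*k**2 - 3*k + 1)/(12*k**3 + 9*k**2 - 3*k - 2), so s_k = R(k)·t_k = k*(3*k**3 - 3*k**2 - 3*k + 1).
Check: Δs_k = 12*k**3 + 9*k**2 - 3*k - 2. ✓
Sum = s_(8) − s_(1); s_(8) = 10568, s_(1) = -2 ⇒ 10570.

Σ = 10570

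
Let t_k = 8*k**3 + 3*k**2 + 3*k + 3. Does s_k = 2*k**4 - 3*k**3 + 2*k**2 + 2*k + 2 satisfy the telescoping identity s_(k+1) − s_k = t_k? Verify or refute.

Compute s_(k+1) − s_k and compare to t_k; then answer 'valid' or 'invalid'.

s_(k+1) = 2*k**4 + 5*k**3 + 5*k**2 + 5*k + 5
s_(k+1) − s_k = 8*k**3 + 3*k**2 + 3*k + 3
(s_(k+1) − s_k) − t_k = 0

Valid: the claim telescopes to t_k.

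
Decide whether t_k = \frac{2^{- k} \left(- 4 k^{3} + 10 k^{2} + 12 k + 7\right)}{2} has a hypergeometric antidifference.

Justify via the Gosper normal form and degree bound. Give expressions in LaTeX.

The ratio is (4*k**3 + 2*k**2 - 20*k - 25)/(2*(4*k**3 - 10*k**2 - 12*k - 7)).
Normal form (A,B,C) = (1/2, 1, k**3 - 5*k**2/2 - 3*k - 7/4).
Set up (1/2)·f(k+1) − (1)·f(k) − (k**3 - 5*k**2/2 - 3*k - 7/4) = 0.
From deg A=0, deg B=0, deg C=3: d=3.
A polynomial solution: f(k) = -(4*k**3 + 2*k**2 + 4*k + 3)/2.
So s_k = (B(k−1)f/C)·t_k = (-2*(4*k**3 + 2*k**2 + 4*k + 3)/((2*k - 7)*(2*k**2 + 2*k + 1)))·t_k = (4*k**3 + 2*k**2 + 4*k + 3)/2**k.
Verify: (-4*k**3 + 10*k**2 + 12*k + 7)/(2*2**k) matches t_k.

Yes. s_k = 2^{- k} \left(4 k^{3} + 2 k^{2} + 4 k + 3\right).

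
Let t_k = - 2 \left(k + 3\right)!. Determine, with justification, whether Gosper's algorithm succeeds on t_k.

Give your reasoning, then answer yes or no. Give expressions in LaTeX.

No — key equation has no polynomial f.

Compute t_(k+1)/t_k: get k + 4.
Normal form (A,B,C) = (k + 4, 1, 1).
Set up (k + 4)·f(k+1) − (1)·f(k) − (1) = 0.
From deg A=1, deg B=0, deg C=0: d=-1.
d = -1 < 0 ⇒ no nonzero polynomial f; not summable.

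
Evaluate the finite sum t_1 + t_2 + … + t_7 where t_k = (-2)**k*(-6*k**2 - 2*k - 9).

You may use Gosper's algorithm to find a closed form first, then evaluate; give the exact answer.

Σ = 29446

Ratio r(k) = 2*(-6*k**2 - 14*k - 17)/(6*k**2 + 2*k + 9).
A = -2, B = 1, C = k**2 + k/3 + 3/2.
f must satisfy (-2)·f(k+1) − (1)·f(k) = k**2 + k/3 + 3/2.
d = 2 from the (0,0,2) case.
Solve for f: f(k) = -(2*k**2 - 2*k + 3)/6 (degree 2 ≤ 2).
So s_k = (B(k−1)f/C)·t_k = (-(2*k**2 - 2*k + 3)/(6*k**2 + 2*k + 9))·t_k = (-2)**k*(2*k**2 - 2*k + 3).
Δs = (-2)**k*(-6*k**2 - 2*k - 9), as required.
Sum = s_(8) − s_(1); s_(8) = 29440, s_(1) = -6 ⇒ 29446.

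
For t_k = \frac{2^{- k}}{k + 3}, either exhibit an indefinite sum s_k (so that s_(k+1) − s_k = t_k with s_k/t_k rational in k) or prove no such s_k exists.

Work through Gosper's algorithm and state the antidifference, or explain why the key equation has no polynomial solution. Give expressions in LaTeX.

not Gosper-summable; s_k does not exist

t_(k+1)/t_k = (k + 3)/(2*(k + 4)).
Gosper form: A/B · C(k+1)/C(k) with A=k/2 + 3/2, B=k + 4, C=1.
Key eq: (k/2 + 3/2)·f(k+1) = (k + 3)·f(k) + (1).
Bound: deg f ≤ -1.
d = -1 < 0 ⇒ no nonzero polynomial f; not summable.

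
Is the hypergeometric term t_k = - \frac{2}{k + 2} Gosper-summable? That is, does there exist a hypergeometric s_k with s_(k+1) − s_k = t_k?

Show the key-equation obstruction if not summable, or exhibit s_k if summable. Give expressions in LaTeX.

Ratio r(k) = (k + 2)/(k + 3).
Gosper form: A/B · C(k+1)/C(k) with A=k + 2, B=k + 3, C=1.
Solve (k + 2)·f(k+1) − (k + 2)·f(k) = 1.
deg f ≤ 0 (via 1,1,0).
f = c0 ⇒ A·f(k+1) − B(k−1)·f(k) − C = -1. The system {-1 = 0} is inconsistent; no antidifference.

No — t_k has no hypergeometric antidifference.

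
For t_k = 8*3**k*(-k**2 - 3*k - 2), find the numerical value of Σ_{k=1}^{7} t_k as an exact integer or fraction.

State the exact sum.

r(k) = 3*(k + 3)/(k + 1) after simplifying.
Gosper form: A/B · C(k+1)/C(k) with A=3, B=1, C=k**2 + 3*k + 2.
f must satisfy (3)·f(k+1) − (1)·f(k) = k**2 + 3*k + 2.
d = 2 from the (0,0,2) case.
Match coefficients ⇒ f(k) = (2*k**2 + 1)/4.
R(k) = B(k−1)·f(k)/C(k) = (2*k**2 + 1)/(4*(k + 1)*(k + 2)); s_k = R·t_k = 3**k*(-4*k**2 - 2).
s_(k+1) − s_k = 8*3**k*(-k**2 - 3*k - 2) = t_k.
Telescoping: Σ = s_(8) − s_(1) = -1692738 − (-18) = -1692720.

Σ = -1692720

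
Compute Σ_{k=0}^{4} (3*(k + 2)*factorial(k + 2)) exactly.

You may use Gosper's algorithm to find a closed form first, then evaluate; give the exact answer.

Σ = 15114

The ratio is (k + 3)**2/(k + 2).
Factor: A=k + 3; B=1; C=k + 2.
Set up (k + 3)·f(k+1) − (1)·f(k) − (k + 2) = 0.
From deg A=1, deg B=0, deg C=1: d=0.
A polynomial solution: f(k) = 1.
So s_k = (B(k−1)f/C)·t_k = (1/(k + 2))·t_k = 3*factorial(k + 2).
Δs = 3*(k + 2)*factorial(k + 2), as required.
Sum = s_(5) − s_(0); s_(5) = 15120, s_(0) = 6 ⇒ 15114.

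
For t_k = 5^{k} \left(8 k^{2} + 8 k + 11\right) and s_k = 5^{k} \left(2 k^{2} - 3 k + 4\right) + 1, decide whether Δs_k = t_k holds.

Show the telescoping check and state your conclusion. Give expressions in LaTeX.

s_(k+1) = 5**(k + 1)*(-3*k + 2*(k + 1)**2 + 1) + 1
s_(k+1) − s_k = 5**k*(8*k**2 + 8*k + 11)
(s_(k+1) − s_k) − t_k = 0

Valid — Δs_k = t_k.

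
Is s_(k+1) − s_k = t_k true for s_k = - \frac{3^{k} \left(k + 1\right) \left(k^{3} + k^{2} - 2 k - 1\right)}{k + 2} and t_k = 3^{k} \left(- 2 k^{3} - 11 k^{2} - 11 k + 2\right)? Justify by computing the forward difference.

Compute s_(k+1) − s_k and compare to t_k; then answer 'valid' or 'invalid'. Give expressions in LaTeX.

Invalid: residual \frac{3^{k} \left(2 k^{4} + 14 k^{3} + 32 k^{2} + 22 k - 3\right)}{k^{2} + 5 k + 6} ≠ 0.

s_(k+1) = 3**(k + 1)*(k + 2)*(2*k - (k + 1)**3 - (k + 1)**2 + 3)/(k + 3)
s_(k+1) − s_k = 3**k*(-2*k**5 - 19*k**4 - 64*k**3 - 87*k**2 - 34*k + 9)/(k**2 + 5*k + 6)
(s_(k+1) − s_k) − t_k = 3**k*(2*k**4 + 14*k**3 + 32*k**2 + 22*k - 3)/(k**2 + 5*k + 6)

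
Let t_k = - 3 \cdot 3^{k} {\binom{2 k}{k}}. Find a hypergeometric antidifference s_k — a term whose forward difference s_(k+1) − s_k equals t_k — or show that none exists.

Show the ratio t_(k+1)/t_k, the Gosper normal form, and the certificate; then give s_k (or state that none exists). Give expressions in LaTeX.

The ratio is 6*(2*k + 1)/(k + 1).
Gosper form: A/B · C(k+1)/C(k) with A=12*k + 6, B=k + 1, C=1.
Set up (12*k + 6)·f(k+1) − (k)·f(k) − (1) = 0.
Bound: deg f ≤ -1.
Negative degree bound (-1): no f exists, t_k not Gosper-summable.

none — t_k is not Gosper-summable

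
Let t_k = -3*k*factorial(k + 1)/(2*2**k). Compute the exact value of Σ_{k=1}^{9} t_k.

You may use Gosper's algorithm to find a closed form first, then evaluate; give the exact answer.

r(k) = (k + 1)*(k + 2)/(2*k) after simplifying.
Take A(k)=k/2 + 1, B(k)=1, C(k)=k.
f must satisfy (k/2 + 1)·f(k+1) − (1)·f(k) = k.
From deg A=1, deg B=0, deg C=1: d=0.
Coefficient equations give f(k) = 2.
Certificate R = B(k−1)f/C = 2/k gives s_k = -3*factorial(k + 1)/2**k.
Check: Δs_k = -3*k*factorial(k + 1)/(2*2**k). ✓
Evaluate s at k=10 and k=1: -467775/4 and -3; difference -467763/4.

Σ = -467763/4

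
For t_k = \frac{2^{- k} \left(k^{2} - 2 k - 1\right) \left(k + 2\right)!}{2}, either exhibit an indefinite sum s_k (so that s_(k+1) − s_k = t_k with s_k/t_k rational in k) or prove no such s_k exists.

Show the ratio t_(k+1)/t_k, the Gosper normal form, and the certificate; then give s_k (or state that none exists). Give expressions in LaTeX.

t_(k+1)/t_k = (k + 3)*(2*k - (k + 1)**2 + 3)/(2*(-k**2 + 2*k + 1)).
Factor: A=k/2 + 3/2; B=1; C=k**2 - 2*k - 1.
f must satisfy (k/2 + 3/2)·f(k+1) − (1)·f(k) = k**2 - 2*k - 1.
Degrees (1,0,2) ⇒ d ≤ 1.
Solve for f: f(k) = 2*(k - 4) (degree 1 ≤ 1).
Certificate R = B(k−1)f/C = 2*(k - 4)/(k**2 - 2*k - 1) gives s_k = (k - 4)*factorial(k + 2)/2**k.
Δs = (k**2 - 2*k - 1)*factorial(k + 2)/(2*2**k), as required.

s_k = 2^{- k} \left(k - 4\right) \left(k + 2\right)!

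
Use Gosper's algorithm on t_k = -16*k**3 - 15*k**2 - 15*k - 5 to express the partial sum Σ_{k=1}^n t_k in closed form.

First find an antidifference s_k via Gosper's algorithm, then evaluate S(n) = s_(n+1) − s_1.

S(n) = n*(-4*n**3 - 13*n**2 - 19*n - 15)

Compute t_(k+1)/t_k: get (16*k**3 + 63*k**2 + 93*k + 51)/(16*k**3 + 15*k**2 + 15*k + 5).
Take A(k)=1, B(k)=1, C(k)=k**3 + 15*k**2/16 + 15*k/16 + 5/16.
Need (1)·f(k+1) − (1)·f(k) = k**3 + 15*k**2/16 + 15*k/16 + 5/16.
deg f ≤ 4 (via 0,0,3).
Match coefficients ⇒ f(k) = k**2*(4*k**2 - 3*k + 4)/16.
Then R = B(k−1)f/C = k**2*(4*k**2 - 3*k + 4)/(16*k**3 + 15*k**2 + 15*k + 5), so s_k = R(k)·t_k = k**2*(-4*k**2 + 3*k - 4).
s_(k+1) − s_k = -16*k**3 - 15*k**2 - 15*k - 5 = t_k.
Telescope: S(n) = s_(n+1) − s_(1) = -4*n**4 - 13*n**3 - 19*n**2 - 15*n - 5 − (-5) = n*(-4*n**3 - 13*n**2 - 19*n - 15).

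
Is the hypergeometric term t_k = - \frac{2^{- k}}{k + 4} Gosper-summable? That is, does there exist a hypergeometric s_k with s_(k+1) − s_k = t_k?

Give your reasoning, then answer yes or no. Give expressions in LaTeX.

No; the degree bound rules out any f.

Ratio r(k) = (k + 4)/(2*(k + 5)).
Factor: A=k/2 + 2; B=k + 5; C=1.
Set up (k/2 + 2)·f(k+1) − (k + 4)·f(k) − (1) = 0.
deg f ≤ -1 (via 1,1,0).
deg f ≤ -1 is impossible — no certificate.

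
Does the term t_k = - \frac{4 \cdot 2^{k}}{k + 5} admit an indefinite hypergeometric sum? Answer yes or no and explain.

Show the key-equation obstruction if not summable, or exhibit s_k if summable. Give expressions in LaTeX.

t_(k+1)/t_k = 2*(k + 5)/(k + 6).
So A=2*k + 10 and B=k + 6, with C=1.
f must satisfy (2*k + 10)·f(k+1) − (k + 5)·f(k) = 1.
deg f ≤ -1 (via 1,1,0).
Bound -1 < 0, so the key equation has no polynomial solution.

No; the degree bound rules out any f.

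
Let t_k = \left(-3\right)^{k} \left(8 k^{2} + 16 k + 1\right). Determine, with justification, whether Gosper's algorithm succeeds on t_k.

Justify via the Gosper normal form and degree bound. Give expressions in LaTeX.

Yes. s_k = \left(-3\right)^{k} \left(- 2 k^{2} - k + 2\right).

t_(k+1)/t_k = 3*(-8*k**2 - 32*k - 25)/(8*k**2 + 16*k + 1).
Take A(k)=-3, B(k)=1, C(k)=k**2 + 2*k + 1/8.
Set up (-3)·f(k+1) − (1)·f(k) − (k**2 + 2*k + 1/8) = 0.
From deg A=0, deg B=0, deg C=2: d=2.
Solving with deg f ≤ 2: f(k) = -(2*k**2 + k - 2)/8.
Get s_k = R·t_k = (-3)**k*(-2*k**2 - k + 2) with R(k) = B(k−1)f(k)/C(k) = -(2*k**2 + k - 2)/(8*k**2 + 16*k + 1).
s_(k+1) − s_k = (-3)**k*(8*k**2 + 16*k + 1) = t_k.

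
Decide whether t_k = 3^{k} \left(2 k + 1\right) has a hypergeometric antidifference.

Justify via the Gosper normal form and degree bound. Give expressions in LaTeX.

Ratio r(k) = 3*(2*k + 3)/(2*k + 1).
Gosper form: A/B · C(k+1)/C(k) with A=3, B=1, C=k + 1/2.
Set up (3)·f(k+1) − (1)·f(k) − (k + 1/2) = 0.
Bound: deg f ≤ 1.
Match coefficients ⇒ f(k) = (k - 1)/2.
Then R = B(k−1)f/C = (k - 1)/(2*k + 1), so s_k = R(k)·t_k = 3**k*(k - 1).
s_(k+1) − s_k = 3**k*(2*k + 1) = t_k.

Yes. s_k = 3^{k} \left(k - 1\right).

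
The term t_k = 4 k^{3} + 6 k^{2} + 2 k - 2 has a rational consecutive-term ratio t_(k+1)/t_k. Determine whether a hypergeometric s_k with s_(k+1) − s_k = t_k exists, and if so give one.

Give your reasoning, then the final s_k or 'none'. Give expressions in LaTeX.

Compute t_(k+1)/t_k: get (k + 2*(k + 1)**3 + 3*(k + 1)**2)/(2*k**3 + 3*k**2 + k - 1).
A = 1, B = 1, C = k**3 + 3*k**2/2 + k/2 - 1/2.
Need (1)·f(k+1) − (1)·f(k) = k**3 + 3*k**2/2 + k/2 - 1/2.
Degrees (0,0,3) ⇒ d ≤ 4.
Solving with deg f ≤ 4: f(k) = k*(k**3 - k - 2)/4.
R(k) = B(k−1)·f(k)/C(k) = k*(k**3 - k - 2)/(2*(2*k**3 + 3*k**2 + k - 1)); s_k = R·t_k = k*(k**3 - k - 2).
Δs = 4*k**3 + 6*k**2 + 2*k - 2, as required.

s_k = k \left(k^{3} - k - 2\right)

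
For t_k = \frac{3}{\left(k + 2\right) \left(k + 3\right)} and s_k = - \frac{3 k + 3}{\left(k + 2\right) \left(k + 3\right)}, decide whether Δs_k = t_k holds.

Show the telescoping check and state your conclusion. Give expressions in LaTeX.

s_(k+1) = 3*(-k - 2)/((k + 3)*(k + 4))
s_(k+1) − s_k = 3*k/(k**3 + 9*k**2 + 26*k + 24)
(s_(k+1) − s_k) − t_k = -12/(k**3 + 9*k**2 + 26*k + 24)

Invalid: residual - \frac{12}{k^{3} + 9 k^{2} + 26 k + 24} ≠ 0.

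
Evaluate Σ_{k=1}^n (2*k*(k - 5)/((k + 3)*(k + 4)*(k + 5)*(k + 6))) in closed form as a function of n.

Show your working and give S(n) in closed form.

S(n) = n*(n**2 - 15*n - 16)/(15*(n**3 + 15*n**2 + 74*n + 120))

t_(k+1)/t_k = (k - 4)*(k + 1)*(k + 3)/(k*(k - 5)*(k + 7)).
Gosper form: A/B · C(k+1)/C(k) with A=k + 3, B=k + 7, C=k**2 - 5*k.
Key eq: (k + 3)·f(k+1) = (k + 6)·f(k) + (k**2 - 5*k).
deg f ≤ 3 (via 1,1,2).
A polynomial solution: f(k) = k*(k - 17)*(k - 1)/30.
So s_k = (B(k−1)f/C)·t_k = ((k - 17)*(k - 1)*(k + 6)/(30*(k - 5)))·t_k = k*(k**2 - 18*k + 17)/(15*(k + 3)*(k + 4)*(k + 5)).
s_(k+1) − s_k = 2*k*(k - 5)/(k**4 + 18*k**3 + 119*k**2 + 342*k + 360) = t_k.
Evaluate: s_(n+1) = n*(n**2 - 15*n - 16)/(15*(n**3 + 15*n**2 + 74*n + 120)); subtract s_(1) = 0 ⇒ S(n) = n*(n**2 - 15*n - 16)/(15*(n**3 + 15*n**2 + 74*n + 120)).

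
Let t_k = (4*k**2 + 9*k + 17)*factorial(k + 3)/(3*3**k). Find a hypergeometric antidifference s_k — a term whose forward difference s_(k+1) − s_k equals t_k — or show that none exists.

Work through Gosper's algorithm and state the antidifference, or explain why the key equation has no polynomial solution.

t_(k+1)/t_k = (k + 4)*(9*k + 4*(k + 1)**2 + 26)/(3*(4*k**2 + 9*k + 17)).
A = k/3 + 4/3, B = 1, C = k**2 + 9*k/4 + 17/4.
Solve (k/3 + 4/3)·f(k+1) − (1)·f(k) = k**2 + 9*k/4 + 17/4.
Degrees (1,0,2) ⇒ d ≤ 1.
Solve for f: f(k) = 3*(4*k + 1)/4 (degree 1 ≤ 1).
R(k) = B(k−1)·f(k)/C(k) = 3*(4*k + 1)/(4*k**2 + 9*k + 17); s_k = R·t_k = (4*k + 1)*factorial(k + 3)/3**k.
Check: Δs_k = (4*k**2 + 9*k + 17)*factorial(k + 3)/(3*3**k). ✓

s_k = (4*k + 1)*factorial(k + 3)/3**k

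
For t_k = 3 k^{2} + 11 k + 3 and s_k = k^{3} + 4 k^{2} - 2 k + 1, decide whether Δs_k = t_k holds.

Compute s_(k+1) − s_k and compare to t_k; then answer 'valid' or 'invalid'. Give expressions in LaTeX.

s_(k+1) = k**3 + 7*k**2 + 9*k + 4
s_(k+1) − s_k = 3*k**2 + 11*k + 3
(s_(k+1) − s_k) − t_k = 0

valid (s_(k+1) − s_k reduces to t_k)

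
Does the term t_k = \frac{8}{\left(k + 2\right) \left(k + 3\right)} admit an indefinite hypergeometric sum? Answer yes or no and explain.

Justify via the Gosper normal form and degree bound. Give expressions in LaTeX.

r(k) = (k + 2)/(k + 4) after simplifying.
Normal form (A,B,C) = (k + 2, k + 4, 1).
Solve (k + 2)·f(k+1) − (k + 3)·f(k) = 1.
deg f ≤ 1 (via 1,1,0).
A polynomial solution: f(k) = k/2.
Then R = B(k−1)f/C = k*(k + 3)/2, so s_k = R(k)·t_k = 4*k/(k + 2).
Δs = 8/(k**2 + 5*k + 6), as required.

Yes. s_k = \frac{4 k}{k + 2}.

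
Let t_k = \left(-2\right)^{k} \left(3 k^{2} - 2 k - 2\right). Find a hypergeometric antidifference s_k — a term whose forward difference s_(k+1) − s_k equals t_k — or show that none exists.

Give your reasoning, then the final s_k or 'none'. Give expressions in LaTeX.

s_k = \left(-2\right)^{k} k \left(2 - k\right)

Step 1: r(k) = 2*(-3*k**2 - 4*k + 1)/(3*k**2 - 2*k - 2).
Normal form (A,B,C) = (-2, 1, k**2 - 2*k/3 - 2/3).
Solve (-2)·f(k+1) − (1)·f(k) = k**2 - 2*k/3 - 2/3.
deg f ≤ 2 (via 0,0,2).
A polynomial solution: f(k) = -k*(k - 2)/3.
Certificate R = B(k−1)f/C = -k*(k - 2)/(3*k**2 - 2*k - 2) gives s_k = (-2)**k*k*(2 - k).
Check: Δs_k = (-2)**k*(3*k**2 - 2*k - 2). ✓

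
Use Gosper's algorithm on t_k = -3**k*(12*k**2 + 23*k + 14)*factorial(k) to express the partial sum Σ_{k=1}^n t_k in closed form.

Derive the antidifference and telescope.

r(k) = 3*(12*k**3 + 59*k**2 + 96*k + 49)/(12*k**2 + 23*k + 14) after simplifying.
So A=3*k + 3 and B=1, with C=k**2 + 23*k/12 + 7/6.
Set up (3*k + 3)·f(k+1) − (1)·f(k) − (k**2 + 23*k/12 + 7/6) = 0.
From deg A=1, deg B=0, deg C=2: d=1.
Coefficient equations give f(k) = (4*k + 1)/12.
Then R = B(k−1)f/C = (4*k + 1)/(12*k**2 + 23*k + 14), so s_k = R(k)·t_k = -3**k*(4*k + 1)*factorial(k).
Check: Δs_k = -3**k*(12*k**2 + 23*k + 14)*factorial(k). ✓
Evaluate: s_(n+1) = -3**(n + 1)*(4*n + 5)*factorial(n + 1); subtract s_(1) = -15 ⇒ S(n) = -12*3**n*n**2*factorial(n) - 27*3**n*n*factorial(n) - 15*3**n*factorial(n) + 15.

S(n) = -12*3**n*n**2*factorial(n) - 27*3**n*n*factorial(n) - 15*3**n*factorial(n) + 15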